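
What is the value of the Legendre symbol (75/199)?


p = 199 is prime, so compute (75/199) with the reciprocity algorithm (Jacobi-symbol steps: pull out 2s via (2/n), flip via reciprocity, reduce):
  reciprocity: (75/199) -> -(199/75)
  reduce: (49/75)
  reciprocity: (49/75) -> +(75/49)
  reduce: (26/49)
  pull out 2: (2/49) = +1  (since 49 mod 8 = 1)
  reciprocity: (13/49) -> +(49/13)
  reduce: (10/13)
  pull out 2: (2/13) = -1  (since 13 mod 8 = 5)
  reciprocity: (5/13) -> +(13/5)
  reduce: (3/5)
  reciprocity: (3/5) -> +(5/3)
  reduce: (2/3)
  pull out 2: (2/3) = -1  (since 3 mod 8 = 3)
  (1/3) = 1
Product of signs = -1
(75/199) = -1

-1


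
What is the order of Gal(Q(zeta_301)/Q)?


|Gal(Q(zeta_301)/Q)| = phi(301)
= 252

252


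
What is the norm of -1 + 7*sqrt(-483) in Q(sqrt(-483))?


N(a + b*sqrt(d)) = a^2 - d*b^2
= (-1)^2 - (-483)*(7)^2
= 1 + 23667
= 23668

23668


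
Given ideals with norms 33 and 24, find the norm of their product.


N(IJ) = N(I) * N(J)
= 33 * 24
= 792

792


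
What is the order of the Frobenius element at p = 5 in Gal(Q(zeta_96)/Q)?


The Frobenius at p in Gal(Q(zeta_n)/Q) = (Z/nZ)* is the class of p, so its order is ord_96(5), the smallest k >= 1 with 5^k = 1 mod 96.
n = 96 = 2^5 * 3, phi(96) = 32; the order divides phi(n).
Divisors of 32: 1, 2, 4, 8, 16, 32
Repeated squaring mod 96: 5^1 = 5, 5^2 = 25, 5^4 = 49, 5^8 = 1, 5^16 = 1, 5^32 = 1
Test divisors in increasing order:
  k=1: 5^1 = 5 mod 96
  k=2: 5^2 = 25 mod 96
  k=4: 5^4 = 49 mod 96
  k=8: 5^8 = 1 mod 96  <- first divisor giving 1
Order = 8

8


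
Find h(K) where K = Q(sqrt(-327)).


K = Q(sqrt(-327)). d mod 4 = 1, so D = disc(K) = d = -327
h(K) equals the number of primitive reduced positive-definite forms (a, b, c) = a*x^2 + b*x*y + c*y^2 with b^2 - 4ac = D,
where reduced means |b| <= a <= c, with b >= 0 whenever |b| = a or a = c, and primitive means gcd(a, b, c) = 1.
Reduced forces 3a^2 <= |D| = 327, so 1 <= a <= 10; b must have the parity of D, and c = (b^2 - D)/(4a) must be an integer >= a.
Enumerate a = 1..10, b in [-a, a]:
  a=1: (1, 1, 82)  [1]
  a=2: (2, -1, 41), (2, 1, 41)  [2]
  a=3: (3, 3, 28)  [1]
  a=4: (4, -3, 21), (4, 3, 21)  [2]
  a=5: none
  a=6: (6, -3, 14), (6, 3, 14)  [2]
  a=7: (7, -3, 12), (7, 3, 12)  [2]
  a=8: (8, -5, 11), (8, 5, 11)  [2]
  a=9..10: none
Total reduced forms: 1 + 2 + 1 + 2 + 2 + 2 + 2 = 12
h = 12

12


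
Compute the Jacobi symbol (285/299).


Compute (285/299) via quadratic reciprocity:
  reciprocity: (285/299) -> +(299/285)
  reduce: (14/285)
  pull out 2: (2/285) = -1  (since 285 mod 8 = 5)
  reciprocity: (7/285) -> +(285/7)
  reduce: (5/7)
  reciprocity: (5/7) -> +(7/5)
  reduce: (2/5)
  pull out 2: (2/5) = -1  (since 5 mod 8 = 5)
  (1/5) = 1
Product of signs = 1

1


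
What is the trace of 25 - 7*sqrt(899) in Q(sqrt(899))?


Tr(a + b*sqrt(d)) = (a + b*sqrt(d)) + (a - b*sqrt(d)) = 2a
= 2 * (25)
= 50

50


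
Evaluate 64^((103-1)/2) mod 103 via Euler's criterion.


p = 103 is prime and the exponent is (p-1)/2 = 51, so by Euler's criterion 64^51 = (64/103) = +1 or -1 mod 103.
Compute by square-and-multiply:
  51 = 32 + 16 + 2 + 1 (binary 110011)
  Repeated squaring mod 103: 64^1 = 64, 64^2 = 79, 64^4 = 61, 64^8 = 13, 64^16 = 66, 64^32 = 30
  64^51 = 64^32 * 64^16 * 64^2 * 64^1 = 30 * 66 * 79 * 64 mod 103
    30 * 66 = 1980 = 23 mod 103
    23 * 79 = 1817 = 66 mod 103
    66 * 64 = 4224 = 1 mod 103
  64^51 = 1 mod 103
Result 1: 64 is a quadratic residue mod 103.
64^51 mod 103 = 1

1


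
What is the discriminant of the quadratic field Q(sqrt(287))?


For K = Q(sqrt(d)) with d squarefree: disc(K) = d if d = 1 mod 4, and disc(K) = 4d if d = 2 or 3 mod 4.
Here d = 287, and d mod 4 = 3.
d = 3 mod 4, not 1 (O_K = Z[sqrt(d)]), so disc(K) = 4d = 4 * (287) = 1148

1148


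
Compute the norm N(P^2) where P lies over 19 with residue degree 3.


N(P^a) = p^(a*f)
= 19^(2*3)
= 19^6
= 47045881

47045881


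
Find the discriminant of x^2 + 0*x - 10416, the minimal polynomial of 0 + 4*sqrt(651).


The element 0 + 4*sqrt(651) has minimal polynomial:
x^2 + 0*x - 10416
Discriminant = (0)^2 - 4*(-10416)
= 0 + 41664
= 41664

41664


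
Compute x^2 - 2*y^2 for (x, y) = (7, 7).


x^2 - d*y^2
= 7^2 - 2*7^2
= 49 - 98
= -49

-49


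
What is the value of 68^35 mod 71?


p = 71 is prime and the exponent is (p-1)/2 = 35, so by Euler's criterion 68^35 = (68/71) = +1 or -1 mod 71.
Compute by square-and-multiply:
  35 = 32 + 2 + 1 (binary 100011)
  Repeated squaring mod 71: 68^1 = 68, 68^2 = 9, 68^4 = 10, 68^8 = 29, 68^16 = 60, 68^32 = 50
  68^35 = 68^32 * 68^2 * 68^1 = 50 * 9 * 68 mod 71
    50 * 9 = 450 = 24 mod 71
    24 * 68 = 1632 = 70 mod 71
  68^35 = 70 mod 71
Result 70 = p - 1 = -1 mod 71: 68 is a quadratic non-residue mod 71. As a residue in [0, p-1] the value is 70.
68^35 mod 71 = 70

70


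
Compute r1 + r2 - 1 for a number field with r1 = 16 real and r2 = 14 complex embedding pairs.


By Dirichlet's unit theorem:
rank = r1 + r2 - 1
= 16 + 14 - 1
= 29

29


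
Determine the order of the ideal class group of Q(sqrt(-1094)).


K = Q(sqrt(-1094)). d mod 4 = 2, so D = disc(K) = 4d = -4376
h(K) equals the number of primitive reduced positive-definite forms (a, b, c) = a*x^2 + b*x*y + c*y^2 with b^2 - 4ac = D,
where reduced means |b| <= a <= c, with b >= 0 whenever |b| = a or a = c, and primitive means gcd(a, b, c) = 1.
Reduced forces 3a^2 <= |D| = 4376, so 1 <= a <= 38; b must have the parity of D, and c = (b^2 - D)/(4a) must be an integer >= a.
Enumerate a = 1..38, b in [-a, a]:
  a=1: (1, 0, 1094)  [1]
  a=2: (2, 0, 547)  [1]
  a=3: (3, -2, 365), (3, 2, 365)  [2]
  a=4: none
  a=5: (5, -2, 219), (5, 2, 219)  [2]
  a=6: (6, -4, 183), (6, 4, 183)  [2]
  a=7..8: none
  a=9: (9, -4, 122), (9, 4, 122)  [2]
  a=10: (10, -8, 111), (10, 8, 111)  [2]
  a=11..14: none
  a=15: (15, -8, 74), (15, -2, 73), (15, 2, 73), (15, 8, 74)  [4]
  a=16..17: none
  a=18: (18, -4, 61), (18, 4, 61)  [2]
  a=19..24: none
  a=25: (25, -18, 47), (25, 18, 47)  [2]
  a=26: none
  a=27: (27, -22, 45), (27, 22, 45)  [2]
  a=28..29: none
  a=30: (30, -28, 43), (30, -8, 37), (30, 8, 37), (30, 28, 43)  [4]
  a=31..38: none
Total reduced forms: 1 + 1 + 2 + 2 + 2 + 2 + 2 + 4 + 2 + 2 + 2 + 4 = 26
h = 26

26


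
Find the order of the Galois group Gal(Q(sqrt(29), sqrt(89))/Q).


The 2 square roots of distinct primes are multiplicatively independent over Q,
so [K:Q] = 2^2 and Gal(K/Q) is isomorphic to (Z/2Z)^2.
|Gal| = 2^2 = 4

4


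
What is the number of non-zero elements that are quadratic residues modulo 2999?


For prime p, the number of non-zero quadratic residues is (p-1)/2.
= (2999-1)/2
= 1499

1499


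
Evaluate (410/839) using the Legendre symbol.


p = 839 is prime, so compute (410/839) with the reciprocity algorithm (Jacobi-symbol steps: pull out 2s via (2/n), flip via reciprocity, reduce):
  pull out 2: (2/839) = +1  (since 839 mod 8 = 7)
  reciprocity: (205/839) -> +(839/205)
  reduce: (19/205)
  reciprocity: (19/205) -> +(205/19)
  reduce: (15/19)
  reciprocity: (15/19) -> -(19/15)
  reduce: (4/15)
  pull out 2: (2/15) = +1  (since 15 mod 8 = 7)
  pull out 2: (2/15) = +1  (since 15 mod 8 = 7)
  (1/15) = 1
Product of signs = -1
(410/839) = -1

-1


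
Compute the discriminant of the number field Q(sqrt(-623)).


For K = Q(sqrt(d)) with d squarefree: disc(K) = d if d = 1 mod 4, and disc(K) = 4d if d = 2 or 3 mod 4.
Here d = -623, and d mod 4 = 1.
d = 1 mod 4 (O_K = Z[(1+sqrt(d))/2]), so disc(K) = d = -623

-623


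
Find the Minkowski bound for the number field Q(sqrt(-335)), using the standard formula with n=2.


d = -335, d mod 4 = 1, so disc(K) = d = -335; |disc(K)| = 335
Imaginary quadratic field, so n = 2, s = r2 = 1, r1 = 0
M = (n!/n^n) * (4/pi)^s * sqrt(|disc(K)|) = (2!/2^2) * (4/pi)^1 * sqrt(335)
= 0.5 * 1.273240 * 18.303005
= 11.6521

11.6521


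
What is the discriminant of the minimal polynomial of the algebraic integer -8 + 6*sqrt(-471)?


The element -8 + 6*sqrt(-471) has minimal polynomial:
x^2 + 16*x + 17020
Discriminant = (16)^2 - 4*(17020)
= 256 - 68080
= -67824

-67824


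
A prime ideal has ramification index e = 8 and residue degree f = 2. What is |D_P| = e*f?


|D_P| = e * f
= 8 * 2
= 16

16


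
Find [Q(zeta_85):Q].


The degree equals Euler's totient phi(85).
85 = 5 * 17
phi(85) = 64

64


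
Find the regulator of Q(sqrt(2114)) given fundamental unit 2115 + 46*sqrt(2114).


epsilon = 2115 + 46*sqrt(2114)
= 4229.9998
R = ln(4229.9998)
= 8.3500

8.3500


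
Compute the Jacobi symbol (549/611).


Compute (549/611) via quadratic reciprocity:
  reciprocity: (549/611) -> +(611/549)
  reduce: (62/549)
  pull out 2: (2/549) = -1  (since 549 mod 8 = 5)
  reciprocity: (31/549) -> +(549/31)
  reduce: (22/31)
  pull out 2: (2/31) = +1  (since 31 mod 8 = 7)
  reciprocity: (11/31) -> -(31/11)
  reduce: (9/11)
  reciprocity: (9/11) -> +(11/9)
  reduce: (2/9)
  pull out 2: (2/9) = +1  (since 9 mod 8 = 1)
  (1/9) = 1
Product of signs = 1

1


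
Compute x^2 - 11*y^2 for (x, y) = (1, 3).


x^2 - d*y^2
= 1^2 - 11*3^2
= 1 - 99
= -98

-98


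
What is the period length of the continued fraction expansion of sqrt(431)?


Run the CF algorithm for sqrt(431).
a_0 = floor(sqrt(431)) = 20; set m_0=0, q_0=1.
Recurrence: m' = q*a - m,  q' = (d - m'^2)/q,  a' = floor((a_0 + m')/q').
  step 1: m=20, q=31, a=1
  step 2: m=11, q=10, a=3
  step 3: m=19, q=7, a=5
  step 4: m=16, q=25, a=1
  step 5: m=9, q=14, a=2
  step 6: m=19, q=5, a=7
  step 7: m=16, q=35, a=1
  step 8: m=19, q=2, a=19
  step 9: m=19, q=35, a=1
  step 10: m=16, q=5, a=7
  step 11: m=19, q=14, a=2
  step 12: m=9, q=25, a=1
  step 13: m=16, q=7, a=5
  step 14: m=19, q=10, a=3
  step 15: m=11, q=31, a=1
  step 16: m=20, q=1, a=40
a_16 = 2*a_0 = 40, so the period closes here.
sqrt(431) = [20; 1, 3, 5, 1, 2, 7, 1, 19, 1, 7, 2, 1, 5, 3, 1, 40]
Period length = 16

16


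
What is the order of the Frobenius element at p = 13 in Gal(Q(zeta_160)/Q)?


The Frobenius at p in Gal(Q(zeta_n)/Q) = (Z/nZ)* is the class of p, so its order is ord_160(13), the smallest k >= 1 with 13^k = 1 mod 160.
n = 160 = 2^5 * 5, phi(160) = 64; the order divides phi(n).
Divisors of 64: 1, 2, 4, 8, 16, 32, 64
Repeated squaring mod 160: 13^1 = 13, 13^2 = 9, 13^4 = 81, 13^8 = 1, 13^16 = 1, 13^32 = 1, 13^64 = 1
Test divisors in increasing order:
  k=1: 13^1 = 13 mod 160
  k=2: 13^2 = 9 mod 160
  k=4: 13^4 = 81 mod 160
  k=8: 13^8 = 1 mod 160  <- first divisor giving 1
Order = 8

8


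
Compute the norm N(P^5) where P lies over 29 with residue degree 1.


N(P^a) = p^(a*f)
= 29^(5*1)
= 29^5
= 20511149

20511149


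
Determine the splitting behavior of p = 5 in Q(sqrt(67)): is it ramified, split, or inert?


K = Q(sqrt(67)). Since d mod 4 = 3, disc(K) = 268.
Check p | disc: 268 mod 5 = 3.
p does not divide disc. Compute Legendre symbol (d/p):
2^((5-1)/2) mod 5 = -1
(d/p) = -1, so p is inert: (p) stays prime with e=1, f=2, g=1.
Therefore p is inert.

inert


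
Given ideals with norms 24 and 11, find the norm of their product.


N(IJ) = N(I) * N(J)
= 24 * 11
= 264

264


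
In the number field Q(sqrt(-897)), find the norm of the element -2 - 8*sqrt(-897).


N(a + b*sqrt(d)) = a^2 - d*b^2
= (-2)^2 - (-897)*(-8)^2
= 4 + 57408
= 57412

57412


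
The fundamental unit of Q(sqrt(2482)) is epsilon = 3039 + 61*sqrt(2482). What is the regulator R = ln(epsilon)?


epsilon = 3039 + 61*sqrt(2482)
= 6078.0002
R = ln(6078.0002)
= 8.7124

8.7124


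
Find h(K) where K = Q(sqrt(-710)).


K = Q(sqrt(-710)). d mod 4 = 2, so D = disc(K) = 4d = -2840
h(K) equals the number of primitive reduced positive-definite forms (a, b, c) = a*x^2 + b*x*y + c*y^2 with b^2 - 4ac = D,
where reduced means |b| <= a <= c, with b >= 0 whenever |b| = a or a = c, and primitive means gcd(a, b, c) = 1.
Reduced forces 3a^2 <= |D| = 2840, so 1 <= a <= 30; b must have the parity of D, and c = (b^2 - D)/(4a) must be an integer >= a.
Enumerate a = 1..30, b in [-a, a]:
  a=1: (1, 0, 710)  [1]
  a=2: (2, 0, 355)  [1]
  a=3: (3, -2, 237), (3, 2, 237)  [2]
  a=4: none
  a=5: (5, 0, 142)  [1]
  a=6: (6, -4, 119), (6, 4, 119)  [2]
  a=7: (7, -4, 102), (7, 4, 102)  [2]
  a=8: none
  a=9: (9, -2, 79), (9, 2, 79)  [2]
  a=10: (10, 0, 71)  [1]
  a=11: (11, -8, 66), (11, 8, 66)  [2]
  a=12..13: none
  a=14: (14, -4, 51), (14, 4, 51)  [2]
  a=15: (15, -10, 49), (15, 10, 49)  [2]
  a=16: none
  a=17: (17, -4, 42), (17, 4, 42)  [2]
  a=18: (18, -16, 43), (18, 16, 43)  [2]
  a=19..20: none
  a=21: (21, -10, 35), (21, -4, 34), (21, 4, 34), (21, 10, 35)  [4]
  a=22: (22, -8, 33), (22, 8, 33)  [2]
  a=23: (23, -14, 33), (23, 14, 33)  [2]
  a=24..26: none
  a=27: (27, -20, 30), (27, 20, 30)  [2]
  a=28..30: none
Total reduced forms: 1 + 1 + 2 + 1 + 2 + 2 + 2 + 1 + 2 + 2 + 2 + 2 + 2 + 4 + 2 + 2 + 2 = 32
h = 32

32


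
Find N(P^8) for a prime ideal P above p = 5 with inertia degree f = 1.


N(P^a) = p^(a*f)
= 5^(8*1)
= 5^8
= 390625

390625


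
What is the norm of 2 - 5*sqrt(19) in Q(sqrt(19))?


N(a + b*sqrt(d)) = a^2 - d*b^2
= (2)^2 - (19)*(-5)^2
= 4 - 475
= -471

-471


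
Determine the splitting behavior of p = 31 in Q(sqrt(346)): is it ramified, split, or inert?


K = Q(sqrt(346)). Since d mod 4 = 2, disc(K) = 1384.
Check p | disc: 1384 mod 31 = 20.
p does not divide disc. Compute Legendre symbol (d/p):
5^((31-1)/2) mod 31 = 1
(d/p) = 1, so p splits: (p) = P*P' with e=1, f=1, g=2.
Therefore p is split.

split


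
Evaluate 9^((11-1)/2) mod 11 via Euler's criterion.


p = 11 is prime and the exponent is (p-1)/2 = 5, so by Euler's criterion 9^5 = (9/11) = +1 or -1 mod 11.
Compute by square-and-multiply:
  5 = 4 + 1 (binary 101)
  Repeated squaring mod 11: 9^1 = 9, 9^2 = 4, 9^4 = 5
  9^5 = 9^4 * 9^1 = 5 * 9 mod 11
    5 * 9 = 45 = 1 mod 11
  9^5 = 1 mod 11
Result 1: 9 is a quadratic residue mod 11.
9^5 mod 11 = 1

1


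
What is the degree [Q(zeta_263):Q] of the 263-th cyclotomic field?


The degree equals Euler's totient phi(263).
263 = 263
phi(263) = 262

262


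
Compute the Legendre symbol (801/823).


p = 823 is prime, so compute (801/823) with the reciprocity algorithm (Jacobi-symbol steps: pull out 2s via (2/n), flip via reciprocity, reduce):
  reciprocity: (801/823) -> +(823/801)
  reduce: (22/801)
  pull out 2: (2/801) = +1  (since 801 mod 8 = 1)
  reciprocity: (11/801) -> +(801/11)
  reduce: (9/11)
  reciprocity: (9/11) -> +(11/9)
  reduce: (2/9)
  pull out 2: (2/9) = +1  (since 9 mod 8 = 1)
  (1/9) = 1
Product of signs = 1
(801/823) = 1

1


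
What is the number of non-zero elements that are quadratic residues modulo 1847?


For prime p, the number of non-zero quadratic residues is (p-1)/2.
= (1847-1)/2
= 923

923


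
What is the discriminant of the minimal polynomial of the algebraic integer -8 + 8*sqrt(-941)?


The element -8 + 8*sqrt(-941) has minimal polynomial:
x^2 + 16*x + 60288
Discriminant = (16)^2 - 4*(60288)
= 256 - 241152
= -240896

-240896


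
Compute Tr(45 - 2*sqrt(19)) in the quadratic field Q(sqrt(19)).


Tr(a + b*sqrt(d)) = (a + b*sqrt(d)) + (a - b*sqrt(d)) = 2a
= 2 * (45)
= 90

90


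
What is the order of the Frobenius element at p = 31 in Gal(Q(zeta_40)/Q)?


The Frobenius at p in Gal(Q(zeta_n)/Q) = (Z/nZ)* is the class of p, so its order is ord_40(31), the smallest k >= 1 with 31^k = 1 mod 40.
n = 40 = 2^3 * 5, phi(40) = 16; the order divides phi(n).
Divisors of 16: 1, 2, 4, 8, 16
Repeated squaring mod 40: 31^1 = 31, 31^2 = 1, 31^4 = 1, 31^8 = 1, 31^16 = 1
Test divisors in increasing order:
  k=1: 31^1 = 31 mod 40
  k=2: 31^2 = 1 mod 40  <- first divisor giving 1
Order = 2

2


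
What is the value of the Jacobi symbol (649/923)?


Compute (649/923) via quadratic reciprocity:
  reciprocity: (649/923) -> +(923/649)
  reduce: (274/649)
  pull out 2: (2/649) = +1  (since 649 mod 8 = 1)
  reciprocity: (137/649) -> +(649/137)
  reduce: (101/137)
  reciprocity: (101/137) -> +(137/101)
  reduce: (36/101)
  pull out 2: (2/101) = -1  (since 101 mod 8 = 5)
  pull out 2: (2/101) = -1  (since 101 mod 8 = 5)
  reciprocity: (9/101) -> +(101/9)
  reduce: (2/9)
  pull out 2: (2/9) = +1  (since 9 mod 8 = 1)
  (1/9) = 1
Product of signs = 1

1


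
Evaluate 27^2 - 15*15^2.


x^2 - d*y^2
= 27^2 - 15*15^2
= 729 - 3375
= -2646

-2646


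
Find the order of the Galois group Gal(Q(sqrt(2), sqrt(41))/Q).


The 2 square roots of distinct primes are multiplicatively independent over Q,
so [K:Q] = 2^2 and Gal(K/Q) is isomorphic to (Z/2Z)^2.
|Gal| = 2^2 = 4

4


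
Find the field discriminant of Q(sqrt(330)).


For K = Q(sqrt(d)) with d squarefree: disc(K) = d if d = 1 mod 4, and disc(K) = 4d if d = 2 or 3 mod 4.
Here d = 330, and d mod 4 = 2.
d = 2 mod 4, not 1 (O_K = Z[sqrt(d)]), so disc(K) = 4d = 4 * (330) = 1320

1320


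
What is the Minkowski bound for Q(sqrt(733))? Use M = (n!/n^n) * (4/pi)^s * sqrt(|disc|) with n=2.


d = 733, d mod 4 = 1, so disc(K) = d = 733; |disc(K)| = 733
Real quadratic field, so n = 2, s = r2 = 0, r1 = 2
M = (n!/n^n) * (4/pi)^s * sqrt(|disc(K)|) = (2!/2^2) * (4/pi)^0 * sqrt(733)
= 0.5 * 1.000000 * 27.073973
= 13.5370

13.5370


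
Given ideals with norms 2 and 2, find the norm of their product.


N(IJ) = N(I) * N(J)
= 2 * 2
= 4

4


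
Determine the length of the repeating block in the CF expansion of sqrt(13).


Run the CF algorithm for sqrt(13).
a_0 = floor(sqrt(13)) = 3; set m_0=0, q_0=1.
Recurrence: m' = q*a - m,  q' = (d - m'^2)/q,  a' = floor((a_0 + m')/q').
  step 1: m=3, q=4, a=1
  step 2: m=1, q=3, a=1
  step 3: m=2, q=3, a=1
  step 4: m=1, q=4, a=1
  step 5: m=3, q=1, a=6
a_5 = 2*a_0 = 6, so the period closes here.
sqrt(13) = [3; 1, 1, 1, 1, 6]
Period length = 5

5


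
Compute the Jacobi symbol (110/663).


Compute (110/663) via quadratic reciprocity:
  pull out 2: (2/663) = +1  (since 663 mod 8 = 7)
  reciprocity: (55/663) -> -(663/55)
  reduce: (3/55)
  reciprocity: (3/55) -> -(55/3)
  reduce: (1/3)
  (1/3) = 1
Product of signs = 1

1


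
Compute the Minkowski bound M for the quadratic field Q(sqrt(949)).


d = 949, d mod 4 = 1, so disc(K) = d = 949; |disc(K)| = 949
Real quadratic field, so n = 2, s = r2 = 0, r1 = 2
M = (n!/n^n) * (4/pi)^s * sqrt(|disc(K)|) = (2!/2^2) * (4/pi)^0 * sqrt(949)
= 0.5 * 1.000000 * 30.805844
= 15.4029

15.4029


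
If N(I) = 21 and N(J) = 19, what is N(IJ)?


N(IJ) = N(I) * N(J)
= 21 * 19
= 399

399


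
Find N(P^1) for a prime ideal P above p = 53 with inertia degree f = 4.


N(P^a) = p^(a*f)
= 53^(1*4)
= 53^4
= 7890481

7890481


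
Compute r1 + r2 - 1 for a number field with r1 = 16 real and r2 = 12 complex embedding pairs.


By Dirichlet's unit theorem:
rank = r1 + r2 - 1
= 16 + 12 - 1
= 27

27


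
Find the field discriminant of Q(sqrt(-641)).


For K = Q(sqrt(d)) with d squarefree: disc(K) = d if d = 1 mod 4, and disc(K) = 4d if d = 2 or 3 mod 4.
Here d = -641, and d mod 4 = 3.
d = 3 mod 4, not 1 (O_K = Z[sqrt(d)]), so disc(K) = 4d = 4 * (-641) = -2564

-2564


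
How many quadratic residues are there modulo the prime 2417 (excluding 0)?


For prime p, the number of non-zero quadratic residues is (p-1)/2.
= (2417-1)/2
= 1208

1208


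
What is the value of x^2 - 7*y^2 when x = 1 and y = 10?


x^2 - d*y^2
= 1^2 - 7*10^2
= 1 - 700
= -699

-699


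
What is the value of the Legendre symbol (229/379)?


p = 379 is prime, so compute (229/379) with the reciprocity algorithm (Jacobi-symbol steps: pull out 2s via (2/n), flip via reciprocity, reduce):
  reciprocity: (229/379) -> +(379/229)
  reduce: (150/229)
  pull out 2: (2/229) = -1  (since 229 mod 8 = 5)
  reciprocity: (75/229) -> +(229/75)
  reduce: (4/75)
  pull out 2: (2/75) = -1  (since 75 mod 8 = 3)
  pull out 2: (2/75) = -1  (since 75 mod 8 = 3)
  (1/75) = 1
Product of signs = -1
(229/379) = -1

-1


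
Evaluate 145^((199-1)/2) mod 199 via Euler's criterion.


p = 199 is prime and the exponent is (p-1)/2 = 99, so by Euler's criterion 145^99 = (145/199) = +1 or -1 mod 199.
Compute by square-and-multiply:
  99 = 64 + 32 + 2 + 1 (binary 1100011)
  Repeated squaring mod 199: 145^1 = 145, 145^2 = 130, 145^4 = 184, 145^8 = 26, 145^16 = 79, 145^32 = 72, 145^64 = 10
  145^99 = 145^64 * 145^32 * 145^2 * 145^1 = 10 * 72 * 130 * 145 mod 199
    10 * 72 = 720 = 123 mod 199
    123 * 130 = 15990 = 70 mod 199
    70 * 145 = 10150 = 1 mod 199
  145^99 = 1 mod 199
Result 1: 145 is a quadratic residue mod 199.
145^99 mod 199 = 1

1


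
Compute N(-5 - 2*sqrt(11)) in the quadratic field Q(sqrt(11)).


N(a + b*sqrt(d)) = a^2 - d*b^2
= (-5)^2 - (11)*(-2)^2
= 25 - 44
= -19

-19


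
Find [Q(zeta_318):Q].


The degree equals Euler's totient phi(318).
318 = 2 * 3 * 53
phi(318) = 104

104


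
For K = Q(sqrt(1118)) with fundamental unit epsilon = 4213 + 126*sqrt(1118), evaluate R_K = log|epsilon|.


epsilon = 4213 + 126*sqrt(1118)
= 8425.9999
R = ln(8425.9999)
= 9.0391

9.0391


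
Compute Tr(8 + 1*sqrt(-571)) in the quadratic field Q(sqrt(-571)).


Tr(a + b*sqrt(d)) = (a + b*sqrt(d)) + (a - b*sqrt(d)) = 2a
= 2 * (8)
= 16

16


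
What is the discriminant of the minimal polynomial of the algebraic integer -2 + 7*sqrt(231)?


The element -2 + 7*sqrt(231) has minimal polynomial:
x^2 + 4*x - 11315
Discriminant = (4)^2 - 4*(-11315)
= 16 + 45260
= 45276

45276


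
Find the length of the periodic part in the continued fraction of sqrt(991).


Run the CF algorithm for sqrt(991).
a_0 = floor(sqrt(991)) = 31; set m_0=0, q_0=1.
Recurrence: m' = q*a - m,  q' = (d - m'^2)/q,  a' = floor((a_0 + m')/q').
  step 1: m=31, q=30, a=2
  step 2: m=29, q=5, a=12
  step 3: m=31, q=6, a=10
  step 4: m=29, q=25, a=2
  step 5: m=21, q=22, a=2
  step 6: m=23, q=21, a=2
  step 7: m=19, q=30, a=1
  step 8: m=11, q=29, a=1
  step 9: m=18, q=23, a=2
  step 10: m=28, q=9, a=6
  step 11: m=26, q=35, a=1
  step 12: m=9, q=26, a=1
  step 13: m=17, q=27, a=1
  step 14: m=10, q=33, a=1
  step 15: m=23, q=14, a=3
  step 16: m=19, q=45, a=1
  step 17: m=26, q=7, a=8
  step 18: m=30, q=13, a=4
  step 19: m=22, q=39, a=1
  step 20: m=17, q=18, a=2
  step 21: m=19, q=35, a=1
  step 22: m=16, q=21, a=2
  step 23: m=26, q=15, a=3
  step 24: m=19, q=42, a=1
  step 25: m=23, q=11, a=4
  step 26: m=21, q=50, a=1
  step 27: m=29, q=3, a=20
  step 28: m=31, q=10, a=6
  step 29: m=29, q=15, a=4
  step 30: m=31, q=2, a=31
  step 31: m=31, q=15, a=4
  step 32: m=29, q=10, a=6
  step 33: m=31, q=3, a=20
  step 34: m=29, q=50, a=1
  step 35: m=21, q=11, a=4
  step 36: m=23, q=42, a=1
  step 37: m=19, q=15, a=3
  step 38: m=26, q=21, a=2
  step 39: m=16, q=35, a=1
  step 40: m=19, q=18, a=2
  step 41: m=17, q=39, a=1
  step 42: m=22, q=13, a=4
  step 43: m=30, q=7, a=8
  step 44: m=26, q=45, a=1
  step 45: m=19, q=14, a=3
  step 46: m=23, q=33, a=1
  step 47: m=10, q=27, a=1
  step 48: m=17, q=26, a=1
  step 49: m=9, q=35, a=1
  step 50: m=26, q=9, a=6
  step 51: m=28, q=23, a=2
  step 52: m=18, q=29, a=1
  step 53: m=11, q=30, a=1
  step 54: m=19, q=21, a=2
  step 55: m=23, q=22, a=2
  step 56: m=21, q=25, a=2
  step 57: m=29, q=6, a=10
  step 58: m=31, q=5, a=12
  step 59: m=29, q=30, a=2
  step 60: m=31, q=1, a=62
a_60 = 2*a_0 = 62, so the period closes here.
sqrt(991) = [31; 2, 12, 10, 2, 2, 2, 1, 1, 2, 6, 1, 1, 1, 1, 3, 1, 8, 4, 1, 2, 1, 2, 3, 1, 4, 1, 20, 6, 4, 31, 4, 6, 20, 1, 4, 1, 3, 2, 1, 2, 1, 4, 8, 1, 3, 1, 1, 1, 1, 6, 2, 1, 1, 2, 2, 2, 10, 12, 2, 62]
Period length = 60

60


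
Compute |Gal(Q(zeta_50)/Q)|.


|Gal(Q(zeta_50)/Q)| = phi(50)
= 20

20


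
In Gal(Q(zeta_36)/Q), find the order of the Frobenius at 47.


The Frobenius at p in Gal(Q(zeta_n)/Q) = (Z/nZ)* is the class of p, so its order is ord_36(47), the smallest k >= 1 with 47^k = 1 mod 36.
n = 36 = 2^2 * 3^2, phi(36) = 12; the order divides phi(n).
Divisors of 12: 1, 2, 3, 4, 6, 12
Repeated squaring mod 36: 47^1 = 11, 47^2 = 13, 47^4 = 25, 47^8 = 13
Test divisors in increasing order:
  k=1: 47^1 = 11 mod 36
  k=2: 47^2 = 13 mod 36
  k=3: 47^3 = 13 * 11 = 35 mod 36
  k=4: 47^4 = 25 mod 36
  k=6: 47^6 = 25 * 13 = 1 mod 36  <- first divisor giving 1
Order = 6

6


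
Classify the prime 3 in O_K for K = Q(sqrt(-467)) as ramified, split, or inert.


K = Q(sqrt(-467)). Since d mod 4 = 1, disc(K) = -467.
Check p | disc: -467 mod 3 = 1.
p does not divide disc. Compute Legendre symbol (d/p):
1^((3-1)/2) mod 3 = 1
(d/p) = 1, so p splits: (p) = P*P' with e=1, f=1, g=2.
Therefore p is split.

split


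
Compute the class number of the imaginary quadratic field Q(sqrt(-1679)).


K = Q(sqrt(-1679)). d mod 4 = 1, so D = disc(K) = d = -1679
h(K) equals the number of primitive reduced positive-definite forms (a, b, c) = a*x^2 + b*x*y + c*y^2 with b^2 - 4ac = D,
where reduced means |b| <= a <= c, with b >= 0 whenever |b| = a or a = c, and primitive means gcd(a, b, c) = 1.
Reduced forces 3a^2 <= |D| = 1679, so 1 <= a <= 23; b must have the parity of D, and c = (b^2 - D)/(4a) must be an integer >= a.
Enumerate a = 1..23, b in [-a, a]:
  a=1: (1, 1, 420)  [1]
  a=2: (2, -1, 210), (2, 1, 210)  [2]
  a=3: (3, -1, 140), (3, 1, 140)  [2]
  a=4: (4, -1, 105), (4, 1, 105)  [2]
  a=5: (5, -1, 84), (5, 1, 84)  [2]
  a=6: (6, -5, 71), (6, -1, 70), (6, 1, 70), (6, 5, 71)  [4]
  a=7: (7, -1, 60), (7, 1, 60)  [2]
  a=8: (8, -7, 54), (8, 7, 54)  [2]
  a=9: (9, -7, 48), (9, 7, 48)  [2]
  a=10: (10, -9, 44), (10, -1, 42), (10, 1, 42), (10, 9, 44)  [4]
  a=11: (11, -9, 40), (11, 9, 40)  [2]
  a=12: (12, -7, 36), (12, -1, 35), (12, 1, 35), (12, 7, 36)  [4]
  a=13: none
  a=14: (14, -13, 33), (14, -1, 30), (14, 1, 30), (14, 13, 33)  [4]
  a=15: (15, -11, 30), (15, -1, 28), (15, 1, 28), (15, 11, 30)  [4]
  a=16: (16, -7, 27), (16, 7, 27)  [2]
  a=17: (17, -15, 28), (17, 15, 28)  [2]
  a=18: (18, -11, 25), (18, -7, 24), (18, 7, 24), (18, 11, 25)  [4]
  a=19: none
  a=20: (20, -9, 22), (20, -1, 21), (20, 1, 21), (20, 9, 22)  [4]
  a=21: (21, -13, 22), (21, 13, 22)  [2]
  a=22: none
  a=23: (23, 23, 24)  [1]
Total reduced forms: 1 + 2 + 2 + 2 + 2 + 4 + 2 + 2 + 2 + 4 + 2 + 4 + 4 + 4 + 2 + 2 + 4 + 4 + 2 + 1 = 52
h = 52

52


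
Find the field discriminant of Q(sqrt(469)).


For K = Q(sqrt(d)) with d squarefree: disc(K) = d if d = 1 mod 4, and disc(K) = 4d if d = 2 or 3 mod 4.
Here d = 469, and d mod 4 = 1.
d = 1 mod 4 (O_K = Z[(1+sqrt(d))/2]), so disc(K) = d = 469

469


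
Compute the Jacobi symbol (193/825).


Compute (193/825) via quadratic reciprocity:
  reciprocity: (193/825) -> +(825/193)
  reduce: (53/193)
  reciprocity: (53/193) -> +(193/53)
  reduce: (34/53)
  pull out 2: (2/53) = -1  (since 53 mod 8 = 5)
  reciprocity: (17/53) -> +(53/17)
  reduce: (2/17)
  pull out 2: (2/17) = +1  (since 17 mod 8 = 1)
  (1/17) = 1
Product of signs = -1

-1


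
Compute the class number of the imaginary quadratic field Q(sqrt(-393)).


K = Q(sqrt(-393)). d mod 4 = 3, so D = disc(K) = 4d = -1572
h(K) equals the number of primitive reduced positive-definite forms (a, b, c) = a*x^2 + b*x*y + c*y^2 with b^2 - 4ac = D,
where reduced means |b| <= a <= c, with b >= 0 whenever |b| = a or a = c, and primitive means gcd(a, b, c) = 1.
Reduced forces 3a^2 <= |D| = 1572, so 1 <= a <= 22; b must have the parity of D, and c = (b^2 - D)/(4a) must be an integer >= a.
Enumerate a = 1..22, b in [-a, a]:
  a=1: (1, 0, 393)  [1]
  a=2: (2, 2, 197)  [1]
  a=3: (3, 0, 131)  [1]
  a=4..5: none
  a=6: (6, 6, 67)  [1]
  a=7..10: none
  a=11: (11, -10, 38), (11, 10, 38)  [2]
  a=12: none
  a=13: (13, -12, 33), (13, 12, 33)  [2]
  a=14..16: none
  a=17: (17, -14, 26), (17, 14, 26)  [2]
  a=18: none
  a=19: (19, -10, 22), (19, 10, 22)  [2]
  a=20..22: none
Total reduced forms: 1 + 1 + 1 + 1 + 2 + 2 + 2 + 2 = 12
h = 12

12


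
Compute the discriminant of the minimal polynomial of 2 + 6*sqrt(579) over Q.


The element 2 + 6*sqrt(579) has minimal polynomial:
x^2 - 4*x - 20840
Discriminant = (-4)^2 - 4*(-20840)
= 16 + 83360
= 83376

83376


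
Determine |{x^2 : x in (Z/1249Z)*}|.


For prime p, the number of non-zero quadratic residues is (p-1)/2.
= (1249-1)/2
= 624

624


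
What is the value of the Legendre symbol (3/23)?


p = 23 is prime, so compute (3/23) with the reciprocity algorithm (Jacobi-symbol steps: pull out 2s via (2/n), flip via reciprocity, reduce):
  reciprocity: (3/23) -> -(23/3)
  reduce: (2/3)
  pull out 2: (2/3) = -1  (since 3 mod 8 = 3)
  (1/3) = 1
Product of signs = 1
(3/23) = 1

1


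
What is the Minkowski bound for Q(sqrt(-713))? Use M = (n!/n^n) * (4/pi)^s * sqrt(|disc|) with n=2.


d = -713, d mod 4 = 3, so disc(K) = 4d = -2852; |disc(K)| = 2852
Imaginary quadratic field, so n = 2, s = r2 = 1, r1 = 0
M = (n!/n^n) * (4/pi)^s * sqrt(|disc(K)|) = (2!/2^2) * (4/pi)^1 * sqrt(2852)
= 0.5 * 1.273240 * 53.404120
= 33.9981

33.9981


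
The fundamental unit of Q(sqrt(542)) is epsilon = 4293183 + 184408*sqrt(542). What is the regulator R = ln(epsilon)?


epsilon = 4293183 + 184408*sqrt(542)
= 8.5864e+06
R = ln(8.5864e+06)
= 15.9657

15.9657


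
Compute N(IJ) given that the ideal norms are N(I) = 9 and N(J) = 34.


N(IJ) = N(I) * N(J)
= 9 * 34
= 306

306


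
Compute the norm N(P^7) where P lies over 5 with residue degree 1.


N(P^a) = p^(a*f)
= 5^(7*1)
= 5^7
= 78125

78125


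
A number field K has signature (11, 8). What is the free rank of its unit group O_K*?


By Dirichlet's unit theorem:
rank = r1 + r2 - 1
= 11 + 8 - 1
= 18

18


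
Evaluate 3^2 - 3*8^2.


x^2 - d*y^2
= 3^2 - 3*8^2
= 9 - 192
= -183

-183


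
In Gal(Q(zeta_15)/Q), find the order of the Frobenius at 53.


The Frobenius at p in Gal(Q(zeta_n)/Q) = (Z/nZ)* is the class of p, so its order is ord_15(53), the smallest k >= 1 with 53^k = 1 mod 15.
n = 15 = 3 * 5, phi(15) = 8; the order divides phi(n).
Divisors of 8: 1, 2, 4, 8
Repeated squaring mod 15: 53^1 = 8, 53^2 = 4, 53^4 = 1, 53^8 = 1
Test divisors in increasing order:
  k=1: 53^1 = 8 mod 15
  k=2: 53^2 = 4 mod 15
  k=4: 53^4 = 1 mod 15  <- first divisor giving 1
Order = 4

4


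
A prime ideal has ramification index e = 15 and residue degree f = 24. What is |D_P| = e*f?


|D_P| = e * f
= 15 * 24
= 360

360


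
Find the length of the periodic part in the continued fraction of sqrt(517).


Run the CF algorithm for sqrt(517).
a_0 = floor(sqrt(517)) = 22; set m_0=0, q_0=1.
Recurrence: m' = q*a - m,  q' = (d - m'^2)/q,  a' = floor((a_0 + m')/q').
  step 1: m=22, q=33, a=1
  step 2: m=11, q=12, a=2
  step 3: m=13, q=29, a=1
  step 4: m=16, q=9, a=4
  step 5: m=20, q=13, a=3
  step 6: m=19, q=12, a=3
  step 7: m=17, q=19, a=2
  step 8: m=21, q=4, a=10
  step 9: m=19, q=39, a=1
  step 10: m=20, q=3, a=14
  step 11: m=22, q=11, a=4
  step 12: m=22, q=3, a=14
  step 13: m=20, q=39, a=1
  step 14: m=19, q=4, a=10
  step 15: m=21, q=19, a=2
  step 16: m=17, q=12, a=3
  step 17: m=19, q=13, a=3
  step 18: m=20, q=9, a=4
  step 19: m=16, q=29, a=1
  step 20: m=13, q=12, a=2
  step 21: m=11, q=33, a=1
  step 22: m=22, q=1, a=44
a_22 = 2*a_0 = 44, so the period closes here.
sqrt(517) = [22; 1, 2, 1, 4, 3, 3, 2, 10, 1, 14, 4, 14, 1, 10, 2, 3, 3, 4, 1, 2, 1, 44]
Period length = 22

22


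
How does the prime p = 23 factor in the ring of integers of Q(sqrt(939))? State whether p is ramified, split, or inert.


K = Q(sqrt(939)). Since d mod 4 = 3, disc(K) = 3756.
Check p | disc: 3756 mod 23 = 7.
p does not divide disc. Compute Legendre symbol (d/p):
19^((23-1)/2) mod 23 = -1
(d/p) = -1, so p is inert: (p) stays prime with e=1, f=2, g=1.
Therefore p is inert.

inert


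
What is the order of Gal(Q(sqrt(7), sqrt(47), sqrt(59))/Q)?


The 3 square roots of distinct primes are multiplicatively independent over Q,
so [K:Q] = 2^3 and Gal(K/Q) is isomorphic to (Z/2Z)^3.
|Gal| = 2^3 = 8

8


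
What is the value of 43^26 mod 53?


p = 53 is prime and the exponent is (p-1)/2 = 26, so by Euler's criterion 43^26 = (43/53) = +1 or -1 mod 53.
Compute by square-and-multiply:
  26 = 16 + 8 + 2 (binary 11010)
  Repeated squaring mod 53: 43^1 = 43, 43^2 = 47, 43^4 = 36, 43^8 = 24, 43^16 = 46
  43^26 = 43^16 * 43^8 * 43^2 = 46 * 24 * 47 mod 53
    46 * 24 = 1104 = 44 mod 53
    44 * 47 = 2068 = 1 mod 53
  43^26 = 1 mod 53
Result 1: 43 is a quadratic residue mod 53.
43^26 mod 53 = 1

1


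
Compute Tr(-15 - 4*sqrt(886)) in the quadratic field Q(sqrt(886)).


Tr(a + b*sqrt(d)) = (a + b*sqrt(d)) + (a - b*sqrt(d)) = 2a
= 2 * (-15)
= -30

-30


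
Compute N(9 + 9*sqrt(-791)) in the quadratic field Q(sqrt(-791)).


N(a + b*sqrt(d)) = a^2 - d*b^2
= (9)^2 - (-791)*(9)^2
= 81 + 64071
= 64152

64152


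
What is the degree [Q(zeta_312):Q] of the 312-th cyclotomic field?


The degree equals Euler's totient phi(312).
312 = 2^3 * 3 * 13
phi(312) = 96

96


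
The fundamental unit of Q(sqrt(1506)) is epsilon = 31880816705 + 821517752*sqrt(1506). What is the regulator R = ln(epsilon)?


epsilon = 31880816705 + 821517752*sqrt(1506)
= 6.3762e+10
R = ln(6.3762e+10)
= 24.8784

24.8784


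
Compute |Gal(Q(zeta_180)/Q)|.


|Gal(Q(zeta_180)/Q)| = phi(180)
= 48

48


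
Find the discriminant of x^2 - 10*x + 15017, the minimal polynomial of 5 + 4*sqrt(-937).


The element 5 + 4*sqrt(-937) has minimal polynomial:
x^2 - 10*x + 15017
Discriminant = (-10)^2 - 4*(15017)
= 100 - 60068
= -59968

-59968


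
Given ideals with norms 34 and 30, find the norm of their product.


N(IJ) = N(I) * N(J)
= 34 * 30
= 1020

1020


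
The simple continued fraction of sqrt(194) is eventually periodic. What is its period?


Run the CF algorithm for sqrt(194).
a_0 = floor(sqrt(194)) = 13; set m_0=0, q_0=1.
Recurrence: m' = q*a - m,  q' = (d - m'^2)/q,  a' = floor((a_0 + m')/q').
  step 1: m=13, q=25, a=1
  step 2: m=12, q=2, a=12
  step 3: m=12, q=25, a=1
  step 4: m=13, q=1, a=26
a_4 = 2*a_0 = 26, so the period closes here.
sqrt(194) = [13; 1, 12, 1, 26]
Period length = 4

4


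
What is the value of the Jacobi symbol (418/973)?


Compute (418/973) via quadratic reciprocity:
  pull out 2: (2/973) = -1  (since 973 mod 8 = 5)
  reciprocity: (209/973) -> +(973/209)
  reduce: (137/209)
  reciprocity: (137/209) -> +(209/137)
  reduce: (72/137)
  pull out 2: (2/137) = +1  (since 137 mod 8 = 1)
  pull out 2: (2/137) = +1  (since 137 mod 8 = 1)
  pull out 2: (2/137) = +1  (since 137 mod 8 = 1)
  reciprocity: (9/137) -> +(137/9)
  reduce: (2/9)
  pull out 2: (2/9) = +1  (since 9 mod 8 = 1)
  (1/9) = 1
Product of signs = -1

-1


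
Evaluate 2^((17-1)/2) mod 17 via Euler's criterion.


p = 17 is prime and the exponent is (p-1)/2 = 8, so by Euler's criterion 2^8 = (2/17) = +1 or -1 mod 17.
Compute by square-and-multiply:
  8 = 8 (binary 1000)
  Repeated squaring mod 17: 2^1 = 2, 2^2 = 4, 2^4 = 16, 2^8 = 1
  2^8 = 1 mod 17
Result 1: 2 is a quadratic residue mod 17.
2^8 mod 17 = 1

1


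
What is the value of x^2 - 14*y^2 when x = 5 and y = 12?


x^2 - d*y^2
= 5^2 - 14*12^2
= 25 - 2016
= -1991

-1991


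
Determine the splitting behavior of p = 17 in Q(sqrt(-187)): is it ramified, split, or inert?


K = Q(sqrt(-187)). Since d mod 4 = 1, disc(K) = -187.
Check p | disc: -187 mod 17 = 0.
p divides disc, so p ramifies: (p) = P^2 with e=2, f=1, g=1.
Therefore p is ramified.

ramified


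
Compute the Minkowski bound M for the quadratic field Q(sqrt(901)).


d = 901, d mod 4 = 1, so disc(K) = d = 901; |disc(K)| = 901
Real quadratic field, so n = 2, s = r2 = 0, r1 = 2
M = (n!/n^n) * (4/pi)^s * sqrt(|disc(K)|) = (2!/2^2) * (4/pi)^0 * sqrt(901)
= 0.5 * 1.000000 * 30.016662
= 15.0083

15.0083


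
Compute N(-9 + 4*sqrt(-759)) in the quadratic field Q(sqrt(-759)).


N(a + b*sqrt(d)) = a^2 - d*b^2
= (-9)^2 - (-759)*(4)^2
= 81 + 12144
= 12225

12225


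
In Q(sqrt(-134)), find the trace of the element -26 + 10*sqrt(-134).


Tr(a + b*sqrt(d)) = (a + b*sqrt(d)) + (a - b*sqrt(d)) = 2a
= 2 * (-26)
= -52

-52


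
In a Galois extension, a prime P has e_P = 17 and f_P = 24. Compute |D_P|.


|D_P| = e * f
= 17 * 24
= 408

408


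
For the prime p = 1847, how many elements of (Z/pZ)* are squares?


For prime p, the number of non-zero quadratic residues is (p-1)/2.
= (1847-1)/2
= 923

923


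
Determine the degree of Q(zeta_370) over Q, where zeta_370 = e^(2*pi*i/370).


The degree equals Euler's totient phi(370).
370 = 2 * 5 * 37
phi(370) = 144

144


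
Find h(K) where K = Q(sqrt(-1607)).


K = Q(sqrt(-1607)). d mod 4 = 1, so D = disc(K) = d = -1607
h(K) equals the number of primitive reduced positive-definite forms (a, b, c) = a*x^2 + b*x*y + c*y^2 with b^2 - 4ac = D,
where reduced means |b| <= a <= c, with b >= 0 whenever |b| = a or a = c, and primitive means gcd(a, b, c) = 1.
Reduced forces 3a^2 <= |D| = 1607, so 1 <= a <= 23; b must have the parity of D, and c = (b^2 - D)/(4a) must be an integer >= a.
Enumerate a = 1..23, b in [-a, a]:
  a=1: (1, 1, 402)  [1]
  a=2: (2, -1, 201), (2, 1, 201)  [2]
  a=3: (3, -1, 134), (3, 1, 134)  [2]
  a=4: (4, -3, 101), (4, 3, 101)  [2]
  a=5: none
  a=6: (6, -5, 68), (6, -1, 67), (6, 1, 67), (6, 5, 68)  [4]
  a=7: none
  a=8: (8, -5, 51), (8, 5, 51)  [2]
  a=9: (9, -7, 46), (9, 7, 46)  [2]
  a=10..11: none
  a=12: (12, -11, 36), (12, -5, 34), (12, 5, 34), (12, 11, 36)  [4]
  a=13..15: none
  a=16: (16, -11, 27), (16, 11, 27)  [2]
  a=17: (17, -5, 24), (17, 5, 24)  [2]
  a=18: (18, -11, 24), (18, -7, 23), (18, 7, 23), (18, 11, 24)  [4]
  a=19..23: none
Total reduced forms: 1 + 2 + 2 + 2 + 4 + 2 + 2 + 4 + 2 + 2 + 4 = 27
h = 27

27


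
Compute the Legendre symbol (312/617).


p = 617 is prime, so compute (312/617) with the reciprocity algorithm (Jacobi-symbol steps: pull out 2s via (2/n), flip via reciprocity, reduce):
  pull out 2: (2/617) = +1  (since 617 mod 8 = 1)
  pull out 2: (2/617) = +1  (since 617 mod 8 = 1)
  pull out 2: (2/617) = +1  (since 617 mod 8 = 1)
  reciprocity: (39/617) -> +(617/39)
  reduce: (32/39)
  pull out 2: (2/39) = +1  (since 39 mod 8 = 7)
  pull out 2: (2/39) = +1  (since 39 mod 8 = 7)
  pull out 2: (2/39) = +1  (since 39 mod 8 = 7)
  pull out 2: (2/39) = +1  (since 39 mod 8 = 7)
  pull out 2: (2/39) = +1  (since 39 mod 8 = 7)
  (1/39) = 1
Product of signs = 1
(312/617) = 1

1


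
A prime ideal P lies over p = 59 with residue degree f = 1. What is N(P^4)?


N(P^a) = p^(a*f)
= 59^(4*1)
= 59^4
= 12117361

12117361


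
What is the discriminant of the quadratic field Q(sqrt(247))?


For K = Q(sqrt(d)) with d squarefree: disc(K) = d if d = 1 mod 4, and disc(K) = 4d if d = 2 or 3 mod 4.
Here d = 247, and d mod 4 = 3.
d = 3 mod 4, not 1 (O_K = Z[sqrt(d)]), so disc(K) = 4d = 4 * (247) = 988

988


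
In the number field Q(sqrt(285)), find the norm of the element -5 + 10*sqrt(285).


N(a + b*sqrt(d)) = a^2 - d*b^2
= (-5)^2 - (285)*(10)^2
= 25 - 28500
= -28475

-28475


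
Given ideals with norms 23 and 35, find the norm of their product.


N(IJ) = N(I) * N(J)
= 23 * 35
= 805

805


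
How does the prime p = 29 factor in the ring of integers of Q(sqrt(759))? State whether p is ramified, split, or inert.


K = Q(sqrt(759)). Since d mod 4 = 3, disc(K) = 3036.
Check p | disc: 3036 mod 29 = 20.
p does not divide disc. Compute Legendre symbol (d/p):
5^((29-1)/2) mod 29 = 1
(d/p) = 1, so p splits: (p) = P*P' with e=1, f=1, g=2.
Therefore p is split.

split


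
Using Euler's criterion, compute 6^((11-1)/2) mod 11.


p = 11 is prime and the exponent is (p-1)/2 = 5, so by Euler's criterion 6^5 = (6/11) = +1 or -1 mod 11.
Compute by square-and-multiply:
  5 = 4 + 1 (binary 101)
  Repeated squaring mod 11: 6^1 = 6, 6^2 = 3, 6^4 = 9
  6^5 = 6^4 * 6^1 = 9 * 6 mod 11
    9 * 6 = 54 = 10 mod 11
  6^5 = 10 mod 11
Result 10 = p - 1 = -1 mod 11: 6 is a quadratic non-residue mod 11. As a residue in [0, p-1] the value is 10.
6^5 mod 11 = 10

10


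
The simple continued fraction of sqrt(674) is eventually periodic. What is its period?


Run the CF algorithm for sqrt(674).
a_0 = floor(sqrt(674)) = 25; set m_0=0, q_0=1.
Recurrence: m' = q*a - m,  q' = (d - m'^2)/q,  a' = floor((a_0 + m')/q').
  step 1: m=25, q=49, a=1
  step 2: m=24, q=2, a=24
  step 3: m=24, q=49, a=1
  step 4: m=25, q=1, a=50
a_4 = 2*a_0 = 50, so the period closes here.
sqrt(674) = [25; 1, 24, 1, 50]
Period length = 4

4
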